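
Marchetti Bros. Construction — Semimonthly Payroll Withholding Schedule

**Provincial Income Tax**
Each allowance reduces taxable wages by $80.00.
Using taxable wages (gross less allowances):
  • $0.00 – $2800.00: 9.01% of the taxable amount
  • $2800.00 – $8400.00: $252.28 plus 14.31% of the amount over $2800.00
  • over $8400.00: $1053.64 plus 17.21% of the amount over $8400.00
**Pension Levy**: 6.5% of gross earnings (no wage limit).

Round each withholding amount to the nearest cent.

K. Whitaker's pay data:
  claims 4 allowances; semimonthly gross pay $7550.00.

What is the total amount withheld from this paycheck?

Provincial Income Tax: taxable = $7550.00 − 4×$80.00 = $7230.00
  $252.28 + 14.31% × ($7230.00 − $2800.00) = $252.28 + 14.31% × $4430.00 = $886.21
Pension Levy: 6.5% × $7550.00 = $490.75
Total: $886.21 + $490.75 = $1376.96

$1376.96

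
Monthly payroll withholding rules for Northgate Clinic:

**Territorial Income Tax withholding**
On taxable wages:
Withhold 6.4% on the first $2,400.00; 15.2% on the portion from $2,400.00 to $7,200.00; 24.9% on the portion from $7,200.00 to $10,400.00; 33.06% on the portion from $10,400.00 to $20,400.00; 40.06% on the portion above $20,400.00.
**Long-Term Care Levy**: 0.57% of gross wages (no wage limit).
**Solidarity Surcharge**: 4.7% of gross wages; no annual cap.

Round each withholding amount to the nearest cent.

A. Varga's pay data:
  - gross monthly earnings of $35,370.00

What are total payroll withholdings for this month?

$12,846.98

Territorial Income Tax: taxable = $35,370.00
  $4,986.00 + 40.06% × ($35,370.00 − $20,400.00) = $4,986.00 + 40.06% × $14,970.00 = $10,982.98
Long-Term Care Levy: 0.57% × $35,370.00 = $201.61
Solidarity Surcharge: 4.7% × $35,370.00 = $1,662.39
Total: $10,982.98 + $201.61 + $1,662.39 = $12,846.98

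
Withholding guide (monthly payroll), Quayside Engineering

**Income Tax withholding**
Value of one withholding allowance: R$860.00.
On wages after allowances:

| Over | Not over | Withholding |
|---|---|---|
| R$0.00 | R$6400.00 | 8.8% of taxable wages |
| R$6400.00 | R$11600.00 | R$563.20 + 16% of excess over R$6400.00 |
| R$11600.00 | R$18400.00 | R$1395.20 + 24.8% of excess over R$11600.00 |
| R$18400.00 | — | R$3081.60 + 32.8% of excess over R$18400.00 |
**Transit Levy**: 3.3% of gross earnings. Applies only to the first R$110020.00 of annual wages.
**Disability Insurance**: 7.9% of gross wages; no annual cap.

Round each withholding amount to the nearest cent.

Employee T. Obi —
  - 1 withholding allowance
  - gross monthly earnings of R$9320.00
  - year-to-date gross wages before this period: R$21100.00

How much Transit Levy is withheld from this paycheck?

Transit Levy: 3.3% × R$9320.00 = R$307.56

R$307.56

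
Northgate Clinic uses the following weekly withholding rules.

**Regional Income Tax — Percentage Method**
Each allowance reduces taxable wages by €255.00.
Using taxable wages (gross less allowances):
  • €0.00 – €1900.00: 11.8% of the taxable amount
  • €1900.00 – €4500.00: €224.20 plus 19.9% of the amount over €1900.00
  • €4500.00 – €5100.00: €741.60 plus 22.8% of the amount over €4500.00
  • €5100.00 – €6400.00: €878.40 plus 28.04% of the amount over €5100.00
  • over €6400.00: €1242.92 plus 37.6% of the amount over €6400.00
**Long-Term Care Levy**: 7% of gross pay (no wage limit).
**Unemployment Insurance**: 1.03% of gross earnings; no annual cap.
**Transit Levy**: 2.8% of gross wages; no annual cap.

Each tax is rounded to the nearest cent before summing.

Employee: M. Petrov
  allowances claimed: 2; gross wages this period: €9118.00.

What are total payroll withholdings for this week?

€3060.61

Regional Income Tax: taxable = €9118.00 − 2×€255.00 = €8608.00
  €1242.92 + 37.6% × (€8608.00 − €6400.00) = €1242.92 + 37.6% × €2208.00 = €2073.13
Long-Term Care Levy: 7% × €9118.00 = €638.26
Unemployment Insurance: 1.03% × €9118.00 = €93.92
Transit Levy: 2.8% × €9118.00 = €255.30
Total: €2073.13 + €638.26 + €93.92 + €255.30 = €3060.61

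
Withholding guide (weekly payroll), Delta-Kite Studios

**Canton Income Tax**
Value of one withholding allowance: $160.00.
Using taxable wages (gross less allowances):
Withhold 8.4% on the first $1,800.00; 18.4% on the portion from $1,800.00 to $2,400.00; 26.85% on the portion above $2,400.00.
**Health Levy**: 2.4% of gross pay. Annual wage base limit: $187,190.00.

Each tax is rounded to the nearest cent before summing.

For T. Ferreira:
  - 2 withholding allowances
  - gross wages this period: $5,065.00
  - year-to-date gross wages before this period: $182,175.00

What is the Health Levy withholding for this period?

Health Levy: cap $187,190.00 − YTD $182,175.00 = $5,015.00 subject; 2.4% × $5,015.00 = $120.36

$120.36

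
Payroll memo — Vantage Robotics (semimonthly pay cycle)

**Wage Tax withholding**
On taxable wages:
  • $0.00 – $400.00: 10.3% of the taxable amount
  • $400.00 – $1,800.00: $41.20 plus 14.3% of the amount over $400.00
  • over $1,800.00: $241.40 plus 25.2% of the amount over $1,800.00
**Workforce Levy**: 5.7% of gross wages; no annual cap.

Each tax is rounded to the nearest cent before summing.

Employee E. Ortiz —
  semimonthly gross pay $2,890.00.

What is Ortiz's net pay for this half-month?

Wage Tax: taxable = $2,890.00
  $241.40 + 25.2% × ($2,890.00 − $1,800.00) = $241.40 + 25.2% × $1,090.00 = $516.08
Workforce Levy: 5.7% × $2,890.00 = $164.73
Total withheld: $516.08 + $164.73 = $680.81
Net pay: $2,890.00 − $680.81 = $2,209.19

$2,209.19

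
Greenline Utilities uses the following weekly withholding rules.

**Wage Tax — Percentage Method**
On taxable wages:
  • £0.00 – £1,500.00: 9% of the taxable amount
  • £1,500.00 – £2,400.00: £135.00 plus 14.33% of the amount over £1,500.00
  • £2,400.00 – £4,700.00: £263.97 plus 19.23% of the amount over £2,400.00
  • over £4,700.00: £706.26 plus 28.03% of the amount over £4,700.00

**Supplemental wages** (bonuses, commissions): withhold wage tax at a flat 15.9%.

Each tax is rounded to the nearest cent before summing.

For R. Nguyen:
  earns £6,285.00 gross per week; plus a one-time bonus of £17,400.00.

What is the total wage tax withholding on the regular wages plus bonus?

Wage Tax: taxable = £6,285.00
  £706.26 + 28.03% × (£6,285.00 − £4,700.00) = £706.26 + 28.03% × £1,585.00 = £1,150.54
Supplemental (15.9% flat on bonus): 15.9% × £17,400.00 = £2,766.60
Total wage tax: £1,150.54 + £2,766.60 = £3,917.14

£3,917.14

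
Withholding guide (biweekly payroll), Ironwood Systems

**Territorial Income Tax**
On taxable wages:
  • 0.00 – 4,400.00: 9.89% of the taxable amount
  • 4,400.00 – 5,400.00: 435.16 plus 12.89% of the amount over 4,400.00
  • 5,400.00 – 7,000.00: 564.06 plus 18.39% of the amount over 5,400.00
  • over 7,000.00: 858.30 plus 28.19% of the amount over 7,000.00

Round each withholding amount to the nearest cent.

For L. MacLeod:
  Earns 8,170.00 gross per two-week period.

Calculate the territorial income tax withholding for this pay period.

Territorial Income Tax: taxable = 8,170.00
  858.30 + 28.19% × (8,170.00 − 7,000.00) = 858.30 + 28.19% × 1,170.00 = 1,188.12

1,188.12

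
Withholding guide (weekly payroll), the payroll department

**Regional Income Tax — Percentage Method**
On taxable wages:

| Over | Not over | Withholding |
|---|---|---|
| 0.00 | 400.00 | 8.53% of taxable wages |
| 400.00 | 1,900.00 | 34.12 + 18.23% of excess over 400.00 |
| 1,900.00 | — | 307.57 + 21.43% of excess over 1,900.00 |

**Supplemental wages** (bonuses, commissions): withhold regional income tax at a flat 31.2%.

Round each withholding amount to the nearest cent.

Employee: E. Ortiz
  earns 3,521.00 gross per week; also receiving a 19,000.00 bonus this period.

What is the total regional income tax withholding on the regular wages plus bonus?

6,582.95

Regional Income Tax: taxable = 3,521.00
  307.57 + 21.43% × (3,521.00 − 1,900.00) = 307.57 + 21.43% × 1,621.00 = 654.95
Supplemental (31.2% flat on bonus): 31.2% × 19,000.00 = 5,928.00
Total regional income tax: 654.95 + 5,928.00 = 6,582.95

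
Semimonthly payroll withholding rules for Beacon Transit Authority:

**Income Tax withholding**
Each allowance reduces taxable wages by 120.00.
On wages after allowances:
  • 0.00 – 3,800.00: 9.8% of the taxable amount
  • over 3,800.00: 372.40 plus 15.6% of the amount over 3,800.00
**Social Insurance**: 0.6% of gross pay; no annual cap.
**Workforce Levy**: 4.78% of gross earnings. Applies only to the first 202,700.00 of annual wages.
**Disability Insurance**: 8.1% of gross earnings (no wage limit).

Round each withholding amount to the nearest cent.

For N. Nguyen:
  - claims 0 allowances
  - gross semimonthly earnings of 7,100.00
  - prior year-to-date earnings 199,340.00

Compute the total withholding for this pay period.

1,665.51

Income Tax: taxable = 7,100.00
  372.40 + 15.6% × (7,100.00 − 3,800.00) = 372.40 + 15.6% × 3,300.00 = 887.20
Social Insurance: 0.6% × 7,100.00 = 42.60
Workforce Levy: cap 202,700.00 − YTD 199,340.00 = 3,360.00 subject; 4.78% × 3,360.00 = 160.61
Disability Insurance: 8.1% × 7,100.00 = 575.10
Total: 887.20 + 42.60 + 160.61 + 575.10 = 1,665.51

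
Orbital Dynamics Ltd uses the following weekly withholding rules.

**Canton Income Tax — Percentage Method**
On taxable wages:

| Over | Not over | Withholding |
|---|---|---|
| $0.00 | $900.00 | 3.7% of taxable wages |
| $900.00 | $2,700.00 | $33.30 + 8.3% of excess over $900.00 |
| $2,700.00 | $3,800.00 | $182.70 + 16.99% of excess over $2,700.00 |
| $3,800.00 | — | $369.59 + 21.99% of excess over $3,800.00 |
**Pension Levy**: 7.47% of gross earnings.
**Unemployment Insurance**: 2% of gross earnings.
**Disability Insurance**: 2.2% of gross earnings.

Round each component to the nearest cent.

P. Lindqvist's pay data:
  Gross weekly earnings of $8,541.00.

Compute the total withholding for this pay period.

Canton Income Tax: taxable = $8,541.00
  $369.59 + 21.99% × ($8,541.00 − $3,800.00) = $369.59 + 21.99% × $4,741.00 = $1,412.14
Pension Levy: 7.47% × $8,541.00 = $638.01
Unemployment Insurance: 2% × $8,541.00 = $170.82
Disability Insurance: 2.2% × $8,541.00 = $187.90
Total: $1,412.14 + $638.01 + $170.82 + $187.90 = $2,408.87

$2,408.87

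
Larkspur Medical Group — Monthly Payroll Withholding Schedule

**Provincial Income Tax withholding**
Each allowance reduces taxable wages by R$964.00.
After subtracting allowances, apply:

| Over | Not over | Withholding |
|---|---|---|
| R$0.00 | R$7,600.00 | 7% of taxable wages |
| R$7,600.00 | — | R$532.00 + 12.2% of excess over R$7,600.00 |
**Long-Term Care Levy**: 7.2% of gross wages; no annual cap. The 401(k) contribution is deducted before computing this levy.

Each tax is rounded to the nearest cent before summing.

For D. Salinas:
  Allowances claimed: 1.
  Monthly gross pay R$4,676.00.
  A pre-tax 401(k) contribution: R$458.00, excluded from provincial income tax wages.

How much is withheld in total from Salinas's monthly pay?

R$531.48

Provincial Income Tax: taxable = R$4,676.00 − R$458.00 − 1×R$964.00 = R$3,254.00
  7% × R$3,254.00 = R$227.78
Long-Term Care Levy: 7.2% × R$4,218.00 = R$303.70
Total: R$227.78 + R$303.70 = R$531.48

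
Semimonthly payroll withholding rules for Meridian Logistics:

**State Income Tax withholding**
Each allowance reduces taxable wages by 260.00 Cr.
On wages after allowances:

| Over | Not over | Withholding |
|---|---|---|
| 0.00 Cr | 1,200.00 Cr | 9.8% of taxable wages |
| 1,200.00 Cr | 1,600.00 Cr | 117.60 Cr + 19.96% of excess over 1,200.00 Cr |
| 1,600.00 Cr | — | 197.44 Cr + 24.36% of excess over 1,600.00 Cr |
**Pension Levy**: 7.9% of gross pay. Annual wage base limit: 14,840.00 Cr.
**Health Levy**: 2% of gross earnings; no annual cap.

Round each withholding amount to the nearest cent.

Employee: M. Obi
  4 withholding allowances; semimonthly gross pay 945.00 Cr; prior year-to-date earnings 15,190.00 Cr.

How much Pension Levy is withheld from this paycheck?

0.00 Cr

Pension Levy: YTD 15,190.00 Cr ≥ cap 14,840.00 Cr → 0.00 Cr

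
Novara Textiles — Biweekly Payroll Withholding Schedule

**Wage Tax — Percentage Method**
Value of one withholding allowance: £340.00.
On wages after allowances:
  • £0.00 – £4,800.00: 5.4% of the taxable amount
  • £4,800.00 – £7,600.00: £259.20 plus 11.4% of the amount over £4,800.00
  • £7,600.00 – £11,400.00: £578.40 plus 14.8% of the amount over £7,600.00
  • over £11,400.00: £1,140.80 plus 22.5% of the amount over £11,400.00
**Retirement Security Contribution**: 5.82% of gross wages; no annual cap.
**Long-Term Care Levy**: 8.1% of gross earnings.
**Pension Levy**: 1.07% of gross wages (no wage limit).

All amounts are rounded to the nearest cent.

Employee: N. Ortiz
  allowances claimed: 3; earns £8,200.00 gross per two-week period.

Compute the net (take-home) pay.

£6,440.30

Wage Tax: taxable = £8,200.00 − 3×£340.00 = £7,180.00
  £259.20 + 11.4% × (£7,180.00 − £4,800.00) = £259.20 + 11.4% × £2,380.00 = £530.52
Retirement Security Contribution: 5.82% × £8,200.00 = £477.24
Long-Term Care Levy: 8.1% × £8,200.00 = £664.20
Pension Levy: 1.07% × £8,200.00 = £87.74
Total withheld: £530.52 + £477.24 + £664.20 + £87.74 = £1,759.70
Net pay: £8,200.00 − £1,759.70 = £6,440.30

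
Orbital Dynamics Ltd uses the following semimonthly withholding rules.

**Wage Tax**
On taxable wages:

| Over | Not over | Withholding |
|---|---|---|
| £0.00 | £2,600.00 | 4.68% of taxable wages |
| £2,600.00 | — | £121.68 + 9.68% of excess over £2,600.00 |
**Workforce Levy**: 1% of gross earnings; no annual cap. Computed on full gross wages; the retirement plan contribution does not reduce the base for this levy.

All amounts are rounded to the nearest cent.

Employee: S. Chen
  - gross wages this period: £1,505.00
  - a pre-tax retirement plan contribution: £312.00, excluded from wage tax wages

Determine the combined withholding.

£70.88

Wage Tax: taxable = £1,505.00 − £312.00 = £1,193.00
  4.68% × £1,193.00 = £55.83
Workforce Levy: 1% × £1,505.00 = £15.05
Total: £55.83 + £15.05 = £70.88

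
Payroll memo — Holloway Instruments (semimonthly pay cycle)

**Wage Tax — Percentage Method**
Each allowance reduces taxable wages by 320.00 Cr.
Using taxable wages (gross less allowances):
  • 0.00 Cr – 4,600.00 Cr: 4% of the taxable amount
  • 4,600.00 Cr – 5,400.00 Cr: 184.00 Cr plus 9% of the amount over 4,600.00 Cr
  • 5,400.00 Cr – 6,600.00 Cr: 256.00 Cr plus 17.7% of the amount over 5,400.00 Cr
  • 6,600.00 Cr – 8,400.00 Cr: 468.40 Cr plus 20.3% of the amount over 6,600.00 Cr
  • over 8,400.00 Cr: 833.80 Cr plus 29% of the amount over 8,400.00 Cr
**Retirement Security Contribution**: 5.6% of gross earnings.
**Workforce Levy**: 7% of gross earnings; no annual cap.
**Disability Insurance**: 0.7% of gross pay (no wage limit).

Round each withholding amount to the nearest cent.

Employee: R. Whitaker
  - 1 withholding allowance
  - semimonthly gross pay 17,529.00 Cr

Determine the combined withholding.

Wage Tax: taxable = 17,529.00 Cr − 1×320.00 Cr = 17,209.00 Cr
  833.80 Cr + 29% × (17,209.00 Cr − 8,400.00 Cr) = 833.80 Cr + 29% × 8,809.00 Cr = 3,388.41 Cr
Retirement Security Contribution: 5.6% × 17,529.00 Cr = 981.62 Cr
Workforce Levy: 7% × 17,529.00 Cr = 1,227.03 Cr
Disability Insurance: 0.7% × 17,529.00 Cr = 122.70 Cr
Total: 3,388.41 Cr + 981.62 Cr + 1,227.03 Cr + 122.70 Cr = 5,719.76 Cr

5,719.76 Cr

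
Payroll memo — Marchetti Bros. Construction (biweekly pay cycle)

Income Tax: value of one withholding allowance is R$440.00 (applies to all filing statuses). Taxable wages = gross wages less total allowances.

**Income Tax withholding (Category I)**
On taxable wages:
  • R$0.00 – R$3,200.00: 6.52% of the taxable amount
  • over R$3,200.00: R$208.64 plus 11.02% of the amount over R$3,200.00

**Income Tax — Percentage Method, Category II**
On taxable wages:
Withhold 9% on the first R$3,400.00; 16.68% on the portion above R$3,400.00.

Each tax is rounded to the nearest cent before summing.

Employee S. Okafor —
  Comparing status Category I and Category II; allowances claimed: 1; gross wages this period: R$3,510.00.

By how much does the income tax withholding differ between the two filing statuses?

R$76.14

Income Tax (Category I): taxable = R$3,510.00 − 1×R$440.00 = R$3,070.00
  6.52% × R$3,070.00 = R$200.16
Income Tax (Category II): taxable = R$3,510.00 − 1×R$440.00 = R$3,070.00
  9% × R$3,070.00 = R$276.30
Difference: |R$200.16 − R$276.30| = R$76.14 (higher under Category II)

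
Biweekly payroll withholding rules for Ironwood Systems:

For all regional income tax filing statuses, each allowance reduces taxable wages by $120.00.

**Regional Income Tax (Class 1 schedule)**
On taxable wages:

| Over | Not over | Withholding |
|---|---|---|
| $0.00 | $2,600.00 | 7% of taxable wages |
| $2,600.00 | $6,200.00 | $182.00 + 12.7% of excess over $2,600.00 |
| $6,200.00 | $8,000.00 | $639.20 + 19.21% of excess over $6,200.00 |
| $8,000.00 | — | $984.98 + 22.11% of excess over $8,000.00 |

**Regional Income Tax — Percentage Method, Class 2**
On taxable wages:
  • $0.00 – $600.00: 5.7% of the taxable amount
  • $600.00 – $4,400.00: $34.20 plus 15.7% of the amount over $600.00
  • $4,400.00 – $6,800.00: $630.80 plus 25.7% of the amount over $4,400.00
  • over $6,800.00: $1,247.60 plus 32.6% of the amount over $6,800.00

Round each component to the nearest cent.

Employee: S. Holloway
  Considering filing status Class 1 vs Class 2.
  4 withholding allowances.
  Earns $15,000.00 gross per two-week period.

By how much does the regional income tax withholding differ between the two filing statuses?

Regional Income Tax (Class 1): taxable = $15,000.00 − 4×$120.00 = $14,520.00
  $984.98 + 22.11% × ($14,520.00 − $8,000.00) = $984.98 + 22.11% × $6,520.00 = $2,426.55
Regional Income Tax (Class 2): taxable = $15,000.00 − 4×$120.00 = $14,520.00
  $1,247.60 + 32.6% × ($14,520.00 − $6,800.00) = $1,247.60 + 32.6% × $7,720.00 = $3,764.32
Difference: |$2,426.55 − $3,764.32| = $1,337.77 (higher under Class 2)

$1,337.77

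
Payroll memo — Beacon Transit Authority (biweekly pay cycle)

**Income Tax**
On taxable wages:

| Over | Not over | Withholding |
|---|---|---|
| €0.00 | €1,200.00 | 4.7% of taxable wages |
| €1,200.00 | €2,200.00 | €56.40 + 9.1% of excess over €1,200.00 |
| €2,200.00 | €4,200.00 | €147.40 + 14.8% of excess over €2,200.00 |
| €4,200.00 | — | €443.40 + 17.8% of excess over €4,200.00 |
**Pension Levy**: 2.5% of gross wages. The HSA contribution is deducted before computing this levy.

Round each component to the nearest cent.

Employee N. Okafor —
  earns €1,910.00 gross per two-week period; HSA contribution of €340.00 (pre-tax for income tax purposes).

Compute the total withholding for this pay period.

Income Tax: taxable = €1,910.00 − €340.00 = €1,570.00
  €56.40 + 9.1% × (€1,570.00 − €1,200.00) = €56.40 + 9.1% × €370.00 = €90.07
Pension Levy: 2.5% × €1,570.00 = €39.25
Total: €90.07 + €39.25 = €129.32

€129.32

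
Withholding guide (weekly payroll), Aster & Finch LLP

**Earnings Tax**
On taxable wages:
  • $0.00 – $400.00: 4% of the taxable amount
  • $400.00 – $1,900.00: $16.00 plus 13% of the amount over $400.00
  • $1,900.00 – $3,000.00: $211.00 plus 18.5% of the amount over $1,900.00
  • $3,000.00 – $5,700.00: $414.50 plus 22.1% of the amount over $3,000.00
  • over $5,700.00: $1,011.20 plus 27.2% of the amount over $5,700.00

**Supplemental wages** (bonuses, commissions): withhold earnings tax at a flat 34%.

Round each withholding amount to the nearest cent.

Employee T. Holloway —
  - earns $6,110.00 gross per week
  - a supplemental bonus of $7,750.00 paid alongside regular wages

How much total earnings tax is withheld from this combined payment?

$3,757.72

Earnings Tax: taxable = $6,110.00
  $1,011.20 + 27.2% × ($6,110.00 − $5,700.00) = $1,011.20 + 27.2% × $410.00 = $1,122.72
Supplemental (34% flat on bonus): 34% × $7,750.00 = $2,635.00
Total earnings tax: $1,122.72 + $2,635.00 = $3,757.72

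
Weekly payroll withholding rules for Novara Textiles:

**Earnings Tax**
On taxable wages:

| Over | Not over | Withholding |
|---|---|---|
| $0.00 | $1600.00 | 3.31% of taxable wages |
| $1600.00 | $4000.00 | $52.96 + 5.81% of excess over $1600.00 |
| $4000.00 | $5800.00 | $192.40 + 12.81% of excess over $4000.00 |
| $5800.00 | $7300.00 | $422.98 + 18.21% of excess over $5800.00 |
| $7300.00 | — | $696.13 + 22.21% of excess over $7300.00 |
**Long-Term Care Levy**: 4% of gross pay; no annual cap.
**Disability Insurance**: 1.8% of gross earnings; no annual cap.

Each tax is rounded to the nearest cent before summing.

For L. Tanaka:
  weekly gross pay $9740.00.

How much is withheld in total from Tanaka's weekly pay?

$1802.97

Earnings Tax: taxable = $9740.00
  $696.13 + 22.21% × ($9740.00 − $7300.00) = $696.13 + 22.21% × $2440.00 = $1238.05
Long-Term Care Levy: 4% × $9740.00 = $389.60
Disability Insurance: 1.8% × $9740.00 = $175.32
Total: $1238.05 + $389.60 + $175.32 = $1802.97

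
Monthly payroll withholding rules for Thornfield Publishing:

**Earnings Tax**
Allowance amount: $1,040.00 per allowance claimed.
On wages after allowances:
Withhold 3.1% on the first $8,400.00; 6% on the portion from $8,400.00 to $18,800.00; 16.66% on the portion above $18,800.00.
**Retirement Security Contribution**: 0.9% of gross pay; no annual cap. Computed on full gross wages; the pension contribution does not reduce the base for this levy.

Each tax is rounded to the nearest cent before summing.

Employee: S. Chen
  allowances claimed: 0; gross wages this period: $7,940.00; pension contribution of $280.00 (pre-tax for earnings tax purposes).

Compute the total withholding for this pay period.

$308.92

Earnings Tax: taxable = $7,940.00 − $280.00 = $7,660.00
  3.1% × $7,660.00 = $237.46
Retirement Security Contribution: 0.9% × $7,940.00 = $71.46
Total: $237.46 + $71.46 = $308.92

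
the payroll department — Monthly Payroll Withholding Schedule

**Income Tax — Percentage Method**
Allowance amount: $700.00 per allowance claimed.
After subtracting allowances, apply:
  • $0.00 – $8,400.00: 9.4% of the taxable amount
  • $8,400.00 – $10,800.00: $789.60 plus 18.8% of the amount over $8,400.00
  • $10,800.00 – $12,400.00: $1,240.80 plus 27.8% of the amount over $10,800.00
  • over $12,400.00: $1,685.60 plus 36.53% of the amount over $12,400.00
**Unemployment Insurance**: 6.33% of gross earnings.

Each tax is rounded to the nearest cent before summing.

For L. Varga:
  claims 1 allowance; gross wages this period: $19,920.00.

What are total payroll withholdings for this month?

$5,437.89

Income Tax: taxable = $19,920.00 − 1×$700.00 = $19,220.00
  $1,685.60 + 36.53% × ($19,220.00 − $12,400.00) = $1,685.60 + 36.53% × $6,820.00 = $4,176.95
Unemployment Insurance: 6.33% × $19,920.00 = $1,260.94
Total: $4,176.95 + $1,260.94 = $5,437.89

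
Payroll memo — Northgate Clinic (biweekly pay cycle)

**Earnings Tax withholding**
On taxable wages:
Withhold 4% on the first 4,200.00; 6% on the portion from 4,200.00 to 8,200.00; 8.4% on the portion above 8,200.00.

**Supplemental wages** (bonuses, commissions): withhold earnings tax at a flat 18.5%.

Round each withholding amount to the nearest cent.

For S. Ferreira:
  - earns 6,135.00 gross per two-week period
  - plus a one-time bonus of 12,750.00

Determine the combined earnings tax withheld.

2,642.85

Earnings Tax: taxable = 6,135.00
  168.00 + 6% × (6,135.00 − 4,200.00) = 168.00 + 6% × 1,935.00 = 284.10
Supplemental (18.5% flat on bonus): 18.5% × 12,750.00 = 2,358.75
Total earnings tax: 284.10 + 2,358.75 = 2,642.85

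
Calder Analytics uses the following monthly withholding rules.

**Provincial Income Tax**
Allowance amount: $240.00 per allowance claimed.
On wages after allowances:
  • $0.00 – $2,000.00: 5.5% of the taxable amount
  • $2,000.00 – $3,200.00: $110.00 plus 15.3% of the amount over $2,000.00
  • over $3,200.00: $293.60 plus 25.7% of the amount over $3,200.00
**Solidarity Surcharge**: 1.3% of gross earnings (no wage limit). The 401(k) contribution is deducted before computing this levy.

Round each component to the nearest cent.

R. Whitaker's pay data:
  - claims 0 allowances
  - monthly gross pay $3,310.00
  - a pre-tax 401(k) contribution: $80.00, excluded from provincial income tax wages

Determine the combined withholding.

Provincial Income Tax: taxable = $3,310.00 − $80.00 = $3,230.00
  $293.60 + 25.7% × ($3,230.00 − $3,200.00) = $293.60 + 25.7% × $30.00 = $301.31
Solidarity Surcharge: 1.3% × $3,230.00 = $41.99
Total: $301.31 + $41.99 = $343.30

$343.30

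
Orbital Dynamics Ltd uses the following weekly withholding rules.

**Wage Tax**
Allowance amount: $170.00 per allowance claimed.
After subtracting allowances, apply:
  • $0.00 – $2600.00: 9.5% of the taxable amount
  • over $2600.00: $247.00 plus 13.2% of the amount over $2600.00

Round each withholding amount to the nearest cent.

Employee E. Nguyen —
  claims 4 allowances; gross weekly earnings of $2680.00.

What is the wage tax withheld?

$190.00

Wage Tax: taxable = $2680.00 − 4×$170.00 = $2000.00
  9.5% × $2000.00 = $190.00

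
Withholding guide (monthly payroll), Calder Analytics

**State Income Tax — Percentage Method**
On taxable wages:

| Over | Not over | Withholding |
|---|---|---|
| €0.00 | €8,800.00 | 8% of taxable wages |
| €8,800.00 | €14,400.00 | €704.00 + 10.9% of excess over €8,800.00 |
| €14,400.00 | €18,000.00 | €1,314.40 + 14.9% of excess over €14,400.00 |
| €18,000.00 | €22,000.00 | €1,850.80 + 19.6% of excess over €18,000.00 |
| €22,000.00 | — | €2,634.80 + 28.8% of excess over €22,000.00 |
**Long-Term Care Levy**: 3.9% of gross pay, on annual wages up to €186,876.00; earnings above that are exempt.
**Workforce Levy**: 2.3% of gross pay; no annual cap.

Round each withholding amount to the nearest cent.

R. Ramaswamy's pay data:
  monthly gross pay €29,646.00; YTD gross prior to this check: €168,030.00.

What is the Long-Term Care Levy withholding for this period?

Long-Term Care Levy: cap €186,876.00 − YTD €168,030.00 = €18,846.00 subject; 3.9% × €18,846.00 = €734.99

€734.99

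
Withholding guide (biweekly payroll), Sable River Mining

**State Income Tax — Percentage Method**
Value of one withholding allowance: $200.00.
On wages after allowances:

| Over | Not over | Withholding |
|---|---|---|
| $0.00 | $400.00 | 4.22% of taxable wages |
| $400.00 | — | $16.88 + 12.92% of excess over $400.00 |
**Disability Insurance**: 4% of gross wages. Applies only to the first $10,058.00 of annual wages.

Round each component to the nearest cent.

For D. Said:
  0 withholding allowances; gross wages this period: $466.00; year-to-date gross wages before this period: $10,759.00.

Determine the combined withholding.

State Income Tax: taxable = $466.00
  $16.88 + 12.92% × ($466.00 − $400.00) = $16.88 + 12.92% × $66.00 = $25.41
Disability Insurance: YTD $10,759.00 ≥ cap $10,058.00 → $0.00
Total: $25.41 + $0.00 = $25.41

$25.41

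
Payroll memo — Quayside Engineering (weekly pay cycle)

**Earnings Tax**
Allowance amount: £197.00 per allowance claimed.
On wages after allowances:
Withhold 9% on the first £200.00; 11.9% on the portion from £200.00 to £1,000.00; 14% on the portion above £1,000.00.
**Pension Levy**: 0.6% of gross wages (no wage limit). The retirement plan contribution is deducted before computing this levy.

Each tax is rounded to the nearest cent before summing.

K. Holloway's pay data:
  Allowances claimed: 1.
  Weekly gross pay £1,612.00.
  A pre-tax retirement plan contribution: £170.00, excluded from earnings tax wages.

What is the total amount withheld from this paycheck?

Earnings Tax: taxable = £1,612.00 − £170.00 − 1×£197.00 = £1,245.00
  £113.20 + 14% × (£1,245.00 − £1,000.00) = £113.20 + 14% × £245.00 = £147.50
Pension Levy: 0.6% × £1,442.00 = £8.65
Total: £147.50 + £8.65 = £156.15

£156.15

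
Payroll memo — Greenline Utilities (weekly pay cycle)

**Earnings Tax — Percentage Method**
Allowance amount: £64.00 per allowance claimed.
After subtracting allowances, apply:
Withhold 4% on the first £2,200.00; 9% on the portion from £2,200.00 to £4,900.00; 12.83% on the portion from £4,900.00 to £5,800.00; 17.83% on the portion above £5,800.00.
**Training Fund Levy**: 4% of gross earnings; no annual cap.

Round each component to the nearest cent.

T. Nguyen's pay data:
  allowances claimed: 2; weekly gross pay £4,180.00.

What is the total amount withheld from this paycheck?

£421.88

Earnings Tax: taxable = £4,180.00 − 2×£64.00 = £4,052.00
  £88.00 + 9% × (£4,052.00 − £2,200.00) = £88.00 + 9% × £1,852.00 = £254.68
Training Fund Levy: 4% × £4,180.00 = £167.20
Total: £254.68 + £167.20 = £421.88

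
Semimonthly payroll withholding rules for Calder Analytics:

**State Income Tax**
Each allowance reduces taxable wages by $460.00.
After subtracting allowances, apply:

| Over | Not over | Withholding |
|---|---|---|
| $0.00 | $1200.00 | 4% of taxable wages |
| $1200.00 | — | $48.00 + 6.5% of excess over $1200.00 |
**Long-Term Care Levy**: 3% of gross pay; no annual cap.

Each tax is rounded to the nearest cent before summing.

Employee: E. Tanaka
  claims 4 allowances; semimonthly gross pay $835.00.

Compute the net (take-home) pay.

State Income Tax: taxable = $835.00 − 4×$460.00 = $-1005.00
  Taxable ≤ 0 → $0.00
Long-Term Care Levy: 3% × $835.00 = $25.05
Total withheld: $0.00 + $25.05 = $25.05
Net pay: $835.00 − $25.05 = $809.95

$809.95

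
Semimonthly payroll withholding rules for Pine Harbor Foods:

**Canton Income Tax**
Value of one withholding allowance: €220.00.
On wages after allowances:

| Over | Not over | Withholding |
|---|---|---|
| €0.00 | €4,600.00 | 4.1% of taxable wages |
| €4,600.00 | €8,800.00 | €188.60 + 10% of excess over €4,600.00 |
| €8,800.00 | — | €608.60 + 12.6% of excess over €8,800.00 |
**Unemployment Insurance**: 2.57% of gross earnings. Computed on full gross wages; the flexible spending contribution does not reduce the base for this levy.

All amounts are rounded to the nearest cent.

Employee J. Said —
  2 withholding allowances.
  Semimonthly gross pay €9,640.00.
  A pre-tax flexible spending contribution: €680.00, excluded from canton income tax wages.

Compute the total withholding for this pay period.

Canton Income Tax: taxable = €9,640.00 − €680.00 − 2×€220.00 = €8,520.00
  €188.60 + 10% × (€8,520.00 − €4,600.00) = €188.60 + 10% × €3,920.00 = €580.60
Unemployment Insurance: 2.57% × €9,640.00 = €247.75
Total: €580.60 + €247.75 = €828.35

€828.35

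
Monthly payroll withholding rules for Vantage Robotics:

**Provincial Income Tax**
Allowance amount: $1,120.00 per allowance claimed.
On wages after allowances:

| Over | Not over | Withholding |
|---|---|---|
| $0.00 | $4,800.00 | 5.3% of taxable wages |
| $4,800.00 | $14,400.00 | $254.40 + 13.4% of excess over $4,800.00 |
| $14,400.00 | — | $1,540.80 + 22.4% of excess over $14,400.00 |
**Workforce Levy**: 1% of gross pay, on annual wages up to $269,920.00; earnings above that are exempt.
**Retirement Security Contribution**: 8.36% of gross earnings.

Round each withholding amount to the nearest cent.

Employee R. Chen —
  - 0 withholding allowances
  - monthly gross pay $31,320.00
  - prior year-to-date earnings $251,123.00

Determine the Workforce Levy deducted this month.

Workforce Levy: cap $269,920.00 − YTD $251,123.00 = $18,797.00 subject; 1% × $18,797.00 = $187.97

$187.97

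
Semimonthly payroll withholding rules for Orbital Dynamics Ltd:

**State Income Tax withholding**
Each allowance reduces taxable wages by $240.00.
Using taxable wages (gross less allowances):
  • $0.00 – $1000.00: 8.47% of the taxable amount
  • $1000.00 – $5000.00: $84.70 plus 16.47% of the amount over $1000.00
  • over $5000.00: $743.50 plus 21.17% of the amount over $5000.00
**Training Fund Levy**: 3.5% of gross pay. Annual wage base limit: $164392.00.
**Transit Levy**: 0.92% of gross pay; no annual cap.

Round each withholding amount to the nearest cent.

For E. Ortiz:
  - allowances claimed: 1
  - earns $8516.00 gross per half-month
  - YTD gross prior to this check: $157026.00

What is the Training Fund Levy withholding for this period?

Training Fund Levy: cap $164392.00 − YTD $157026.00 = $7366.00 subject; 3.5% × $7366.00 = $257.81

$257.81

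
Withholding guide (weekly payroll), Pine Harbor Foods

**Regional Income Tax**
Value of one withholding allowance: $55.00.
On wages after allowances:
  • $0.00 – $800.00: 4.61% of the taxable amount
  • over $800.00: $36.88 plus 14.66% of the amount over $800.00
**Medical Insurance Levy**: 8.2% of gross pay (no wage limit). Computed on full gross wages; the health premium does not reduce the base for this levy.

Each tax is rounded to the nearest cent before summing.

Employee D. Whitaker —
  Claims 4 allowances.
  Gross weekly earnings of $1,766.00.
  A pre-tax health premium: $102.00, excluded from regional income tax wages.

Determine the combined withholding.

Regional Income Tax: taxable = $1,766.00 − $102.00 − 4×$55.00 = $1,444.00
  $36.88 + 14.66% × ($1,444.00 − $800.00) = $36.88 + 14.66% × $644.00 = $131.29
Medical Insurance Levy: 8.2% × $1,766.00 = $144.81
Total: $131.29 + $144.81 = $276.10

$276.10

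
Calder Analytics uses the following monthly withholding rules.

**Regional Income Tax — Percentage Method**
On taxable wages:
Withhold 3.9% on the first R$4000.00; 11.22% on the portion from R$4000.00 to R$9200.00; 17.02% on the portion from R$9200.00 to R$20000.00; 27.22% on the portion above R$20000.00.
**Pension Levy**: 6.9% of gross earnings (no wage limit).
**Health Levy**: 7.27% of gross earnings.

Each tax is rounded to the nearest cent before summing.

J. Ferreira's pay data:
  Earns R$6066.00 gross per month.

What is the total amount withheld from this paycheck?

R$1247.36

Regional Income Tax: taxable = R$6066.00
  R$156.00 + 11.22% × (R$6066.00 − R$4000.00) = R$156.00 + 11.22% × R$2066.00 = R$387.81
Pension Levy: 6.9% × R$6066.00 = R$418.55
Health Levy: 7.27% × R$6066.00 = R$441.00
Total: R$387.81 + R$418.55 + R$441.00 = R$1247.36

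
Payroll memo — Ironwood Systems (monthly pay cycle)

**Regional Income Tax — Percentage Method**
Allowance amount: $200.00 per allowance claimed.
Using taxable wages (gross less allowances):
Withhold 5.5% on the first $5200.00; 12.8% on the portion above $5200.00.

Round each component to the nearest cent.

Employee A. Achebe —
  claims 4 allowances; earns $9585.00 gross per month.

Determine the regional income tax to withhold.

$744.88

Regional Income Tax: taxable = $9585.00 − 4×$200.00 = $8785.00
  $286.00 + 12.8% × ($8785.00 − $5200.00) = $286.00 + 12.8% × $3585.00 = $744.88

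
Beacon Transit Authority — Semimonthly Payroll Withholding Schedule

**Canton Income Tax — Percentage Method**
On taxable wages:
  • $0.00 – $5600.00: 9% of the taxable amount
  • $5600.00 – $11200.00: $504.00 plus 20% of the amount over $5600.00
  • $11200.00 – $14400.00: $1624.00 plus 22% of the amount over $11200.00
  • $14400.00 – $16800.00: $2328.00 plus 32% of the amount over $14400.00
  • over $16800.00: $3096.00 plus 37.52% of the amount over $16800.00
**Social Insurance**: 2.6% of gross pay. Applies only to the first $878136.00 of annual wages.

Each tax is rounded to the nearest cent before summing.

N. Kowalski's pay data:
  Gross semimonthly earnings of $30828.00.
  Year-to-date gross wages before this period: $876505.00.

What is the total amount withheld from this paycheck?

$8401.72

Canton Income Tax: taxable = $30828.00
  $3096.00 + 37.52% × ($30828.00 − $16800.00) = $3096.00 + 37.52% × $14028.00 = $8359.31
Social Insurance: cap $878136.00 − YTD $876505.00 = $1631.00 subject; 2.6% × $1631.00 = $42.41
Total: $8359.31 + $42.41 = $8401.72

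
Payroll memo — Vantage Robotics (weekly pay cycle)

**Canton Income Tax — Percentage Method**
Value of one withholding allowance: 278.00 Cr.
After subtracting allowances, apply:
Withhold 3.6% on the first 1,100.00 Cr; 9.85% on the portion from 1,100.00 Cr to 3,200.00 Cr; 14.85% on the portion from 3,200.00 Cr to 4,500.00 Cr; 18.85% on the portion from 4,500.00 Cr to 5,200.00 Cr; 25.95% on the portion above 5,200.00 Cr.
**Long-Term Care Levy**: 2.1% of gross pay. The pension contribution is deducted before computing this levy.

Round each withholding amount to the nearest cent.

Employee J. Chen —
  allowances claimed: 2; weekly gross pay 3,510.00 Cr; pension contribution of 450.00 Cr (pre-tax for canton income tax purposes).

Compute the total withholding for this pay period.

242.15 Cr

Canton Income Tax: taxable = 3,510.00 Cr − 450.00 Cr − 2×278.00 Cr = 2,504.00 Cr
  39.60 Cr + 9.85% × (2,504.00 Cr − 1,100.00 Cr) = 39.60 Cr + 9.85% × 1,404.00 Cr = 177.89 Cr
Long-Term Care Levy: 2.1% × 3,060.00 Cr = 64.26 Cr
Total: 177.89 Cr + 64.26 Cr = 242.15 Cr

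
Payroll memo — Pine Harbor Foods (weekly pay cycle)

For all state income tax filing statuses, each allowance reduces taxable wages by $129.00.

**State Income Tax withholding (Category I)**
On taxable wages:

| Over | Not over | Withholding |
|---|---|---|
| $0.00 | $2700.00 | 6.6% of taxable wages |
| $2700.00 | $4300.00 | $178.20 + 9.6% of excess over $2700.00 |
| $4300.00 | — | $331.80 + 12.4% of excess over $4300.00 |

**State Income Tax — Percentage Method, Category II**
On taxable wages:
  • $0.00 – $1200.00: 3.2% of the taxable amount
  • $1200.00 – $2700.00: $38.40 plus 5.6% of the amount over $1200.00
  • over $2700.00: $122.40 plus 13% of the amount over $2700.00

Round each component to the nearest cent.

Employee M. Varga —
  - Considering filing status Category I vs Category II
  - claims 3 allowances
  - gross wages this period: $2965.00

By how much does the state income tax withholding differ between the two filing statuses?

State Income Tax (Category I): taxable = $2965.00 − 3×$129.00 = $2578.00
  6.6% × $2578.00 = $170.15
State Income Tax (Category II): taxable = $2965.00 − 3×$129.00 = $2578.00
  $38.40 + 5.6% × ($2578.00 − $1200.00) = $38.40 + 5.6% × $1378.00 = $115.57
Difference: |$170.15 − $115.57| = $54.58 (higher under Category I)

$54.58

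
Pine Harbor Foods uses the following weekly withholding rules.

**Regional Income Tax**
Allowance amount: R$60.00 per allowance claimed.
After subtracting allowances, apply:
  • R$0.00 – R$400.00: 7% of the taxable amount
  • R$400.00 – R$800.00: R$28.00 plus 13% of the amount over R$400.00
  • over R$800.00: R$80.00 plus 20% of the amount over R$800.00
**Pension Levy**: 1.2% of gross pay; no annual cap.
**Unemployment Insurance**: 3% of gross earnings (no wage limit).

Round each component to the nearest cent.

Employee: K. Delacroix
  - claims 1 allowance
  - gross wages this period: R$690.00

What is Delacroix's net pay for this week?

Regional Income Tax: taxable = R$690.00 − 1×R$60.00 = R$630.00
  R$28.00 + 13% × (R$630.00 − R$400.00) = R$28.00 + 13% × R$230.00 = R$57.90
Pension Levy: 1.2% × R$690.00 = R$8.28
Unemployment Insurance: 3% × R$690.00 = R$20.70
Total withheld: R$57.90 + R$8.28 + R$20.70 = R$86.88
Net pay: R$690.00 − R$86.88 = R$603.12

R$603.12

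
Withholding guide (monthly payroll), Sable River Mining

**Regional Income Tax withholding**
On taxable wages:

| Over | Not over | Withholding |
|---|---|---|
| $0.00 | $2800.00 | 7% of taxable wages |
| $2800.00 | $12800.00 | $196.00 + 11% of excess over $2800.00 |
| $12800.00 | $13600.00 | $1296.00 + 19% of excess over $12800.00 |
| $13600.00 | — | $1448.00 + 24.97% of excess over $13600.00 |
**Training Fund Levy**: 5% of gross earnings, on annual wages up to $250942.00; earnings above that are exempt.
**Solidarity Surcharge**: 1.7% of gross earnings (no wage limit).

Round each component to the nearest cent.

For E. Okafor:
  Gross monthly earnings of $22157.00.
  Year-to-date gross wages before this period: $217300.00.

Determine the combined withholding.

Regional Income Tax: taxable = $22157.00
  $1448.00 + 24.97% × ($22157.00 − $13600.00) = $1448.00 + 24.97% × $8557.00 = $3584.68
Training Fund Levy: 5% × $22157.00 = $1107.85
Solidarity Surcharge: 1.7% × $22157.00 = $376.67
Total: $3584.68 + $1107.85 + $376.67 = $5069.20

$5069.20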